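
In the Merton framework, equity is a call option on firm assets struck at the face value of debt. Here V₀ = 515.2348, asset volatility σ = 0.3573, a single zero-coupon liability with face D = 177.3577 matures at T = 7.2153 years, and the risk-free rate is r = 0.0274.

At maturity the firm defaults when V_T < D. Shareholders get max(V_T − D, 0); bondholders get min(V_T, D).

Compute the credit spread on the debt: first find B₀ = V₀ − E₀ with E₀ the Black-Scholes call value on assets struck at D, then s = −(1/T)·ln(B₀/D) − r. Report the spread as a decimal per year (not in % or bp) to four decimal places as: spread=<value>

d₁ = [ln(V₀/D) + (r + σ²/2)T] / (σ√T)
   = [ln(515.2348/177.3577) + (0.0274 + 0.5·0.3573²)·7.2153] / (0.3573·√7.2153)
   = [1.066454 + 0.658264] / 0.959755 = 1.797040
d₂ = d₁ − σ√T = 1.797040 − 0.959755 = 0.837286
N(d₁) = 0.963835,  N(d₂) = 0.798784,  e^(−rT) = 0.820617
E₀ = V₀·N(d₁) − D·e^(−rT)·N(d₂)
   = 515.2348·0.963835 − 177.3577·0.820617·0.798784 = 380.344370
B₀ = V₀ − E₀ = 515.2348 − 380.344370 = 134.890430
spread = −(1/T)·ln(B₀/D) − r = −(1/7.2153)·ln(134.890430/177.3577) − 0.0274 = 0.01053408

spread=0.0105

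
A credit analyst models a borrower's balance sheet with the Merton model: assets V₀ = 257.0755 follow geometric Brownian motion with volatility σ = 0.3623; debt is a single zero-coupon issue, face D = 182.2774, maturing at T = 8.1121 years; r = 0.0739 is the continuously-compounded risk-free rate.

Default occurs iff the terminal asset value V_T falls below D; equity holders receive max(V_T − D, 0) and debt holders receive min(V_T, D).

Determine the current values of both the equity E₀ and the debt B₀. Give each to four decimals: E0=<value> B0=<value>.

d₁ = [ln(V₀/D) + (r + σ²/2)T] / (σ√T)
   = [ln(257.0755/182.2774) + (0.0739 + 0.5·0.3623²)·8.1121] / (0.3623·√8.1121)
   = [0.343840 + 1.131887] / 1.031894 = 1.430115
d₂ = d₁ − σ√T = 1.430115 − 1.031894 = 0.398221
N(d₁) = 0.923658,  N(d₂) = 0.654766,  e^(−rT) = 0.549095
E₀ = V₀·N(d₁) − D·e^(−rT)·N(d₂)
   = 257.0755·0.923658 − 182.2774·0.549095·0.654766 = 171.915857
B₀ = V₀ − E₀ = 257.0755 − 171.915857 = 85.159643

E0=171.9159 B0=85.1596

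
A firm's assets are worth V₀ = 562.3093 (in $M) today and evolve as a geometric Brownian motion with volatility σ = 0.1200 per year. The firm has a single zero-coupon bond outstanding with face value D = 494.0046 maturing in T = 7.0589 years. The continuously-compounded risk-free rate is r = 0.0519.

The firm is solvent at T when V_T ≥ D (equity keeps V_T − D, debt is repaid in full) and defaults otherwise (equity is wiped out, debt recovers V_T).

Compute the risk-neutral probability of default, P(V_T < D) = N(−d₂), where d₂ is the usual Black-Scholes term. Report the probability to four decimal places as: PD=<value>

PD=0.0814

d₁ = [ln(V₀/D) + (r + σ²/2)T] / (σ√T)
   = [ln(562.3093/494.0046) + (0.0519 + 0.5·0.1200²)·7.0589] / (0.1200·√7.0589)
   = [0.129507 + 0.417181] / 0.318823 = 1.714707
d₂ = d₁ − σ√T = 1.714707 − 0.318823 = 1.395884
risk-neutral PD = N(−d₂) = N(-1.395884) = 0.081375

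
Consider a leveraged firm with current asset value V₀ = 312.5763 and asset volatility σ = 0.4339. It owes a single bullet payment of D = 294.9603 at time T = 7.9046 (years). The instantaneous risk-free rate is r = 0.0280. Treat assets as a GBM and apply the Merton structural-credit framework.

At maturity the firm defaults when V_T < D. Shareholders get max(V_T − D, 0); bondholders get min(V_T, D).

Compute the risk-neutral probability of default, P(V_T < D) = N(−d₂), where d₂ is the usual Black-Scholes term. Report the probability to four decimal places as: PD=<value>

PD=0.6484

d₁ = [ln(V₀/D) + (r + σ²/2)T] / (σ√T)
   = [ln(312.5763/294.9603) + (0.0280 + 0.5·0.4339²)·7.9046] / (0.4339·√7.9046)
   = [0.058008 + 0.965425] / 1.219915 = 0.838938
d₂ = d₁ − σ√T = 0.838938 − 1.219915 = -0.380977
risk-neutral PD = N(−d₂) = N(0.380977) = 0.648390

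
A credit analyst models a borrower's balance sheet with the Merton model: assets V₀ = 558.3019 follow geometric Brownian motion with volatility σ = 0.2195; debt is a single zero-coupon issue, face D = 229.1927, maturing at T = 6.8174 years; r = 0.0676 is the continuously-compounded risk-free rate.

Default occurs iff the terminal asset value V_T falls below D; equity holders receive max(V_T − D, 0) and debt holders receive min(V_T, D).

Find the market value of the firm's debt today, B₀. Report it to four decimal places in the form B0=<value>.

d₁ = [ln(V₀/D) + (r + σ²/2)T] / (σ√T)
   = [ln(558.3019/229.1927) + (0.0676 + 0.5·0.2195²)·6.8174] / (0.2195·√6.8174)
   = [0.890337 + 0.625088] / 0.573118 = 2.644177
d₂ = d₁ − σ√T = 2.644177 − 0.573118 = 2.071059
N(d₁) = 0.995906,  N(d₂) = 0.980823,  e^(−rT) = 0.630743
E₀ = V₀·N(d₁) − D·e^(−rT)·N(d₂)
   = 558.3019·0.995906 − 229.1927·0.630743·0.980823 = 414.226375
B₀ = V₀ − E₀ = 558.3019 − 414.226375 = 144.075525

B0=144.0755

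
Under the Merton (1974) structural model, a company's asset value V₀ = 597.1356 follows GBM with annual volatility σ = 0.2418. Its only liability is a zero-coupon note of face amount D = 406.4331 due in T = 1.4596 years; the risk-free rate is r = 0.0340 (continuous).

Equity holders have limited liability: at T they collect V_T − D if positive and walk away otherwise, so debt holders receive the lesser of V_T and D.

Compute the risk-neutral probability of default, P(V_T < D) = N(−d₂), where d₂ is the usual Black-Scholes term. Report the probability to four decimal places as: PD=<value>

PD=0.0900

d₁ = [ln(V₀/D) + (r + σ²/2)T] / (σ√T)
   = [ln(597.1356/406.4331) + (0.0340 + 0.5·0.2418²)·1.4596] / (0.2418·√1.4596)
   = [0.384725 + 0.092296] / 0.292128 = 1.632917
d₂ = d₁ − σ√T = 1.632917 − 0.292128 = 1.340788
risk-neutral PD = N(−d₂) = N(-1.340788) = 0.089995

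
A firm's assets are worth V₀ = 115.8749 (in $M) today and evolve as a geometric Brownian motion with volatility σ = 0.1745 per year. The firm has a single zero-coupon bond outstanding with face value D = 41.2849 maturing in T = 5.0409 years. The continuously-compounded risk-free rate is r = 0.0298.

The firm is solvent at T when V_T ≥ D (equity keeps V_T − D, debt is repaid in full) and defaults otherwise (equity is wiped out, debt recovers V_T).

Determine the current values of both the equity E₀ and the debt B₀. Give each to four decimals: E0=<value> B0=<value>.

E0=80.3573 B0=35.5176

d₁ = [ln(V₀/D) + (r + σ²/2)T] / (σ√T)
   = [ln(115.8749/41.2849) + (0.0298 + 0.5·0.1745²)·5.0409] / (0.1745·√5.0409)
   = [1.032014 + 0.226967] / 0.391787 = 3.213438
d₂ = d₁ − σ√T = 3.213438 − 0.391787 = 2.821651
N(d₁) = 0.999344,  N(d₂) = 0.997611,  e^(−rT) = 0.860520
E₀ = V₀·N(d₁) − D·e^(−rT)·N(d₂)
   = 115.8749·0.999344 − 41.2849·0.860520·0.997611 = 80.357311
B₀ = V₀ − E₀ = 115.8749 − 80.357311 = 35.517589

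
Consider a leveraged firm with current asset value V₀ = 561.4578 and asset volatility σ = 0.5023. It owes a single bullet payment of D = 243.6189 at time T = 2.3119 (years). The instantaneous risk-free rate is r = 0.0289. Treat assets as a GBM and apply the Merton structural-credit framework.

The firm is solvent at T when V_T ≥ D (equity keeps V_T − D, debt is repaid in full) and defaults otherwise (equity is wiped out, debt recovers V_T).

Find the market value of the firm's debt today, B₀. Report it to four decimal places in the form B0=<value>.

d₁ = [ln(V₀/D) + (r + σ²/2)T] / (σ√T)
   = [ln(561.4578/243.6189) + (0.0289 + 0.5·0.5023²)·2.3119] / (0.5023·√2.3119)
   = [0.834931 + 0.358466] / 0.763744 = 1.562563
d₂ = d₁ − σ√T = 1.562563 − 0.763744 = 0.798819
N(d₁) = 0.940922,  N(d₂) = 0.787802,  e^(−rT) = 0.935369
E₀ = V₀·N(d₁) − D·e^(−rT)·N(d₂)
   = 561.4578·0.940922 − 243.6189·0.935369·0.787802 = 348.768776
B₀ = V₀ − E₀ = 561.4578 − 348.768776 = 212.689024

B0=212.6890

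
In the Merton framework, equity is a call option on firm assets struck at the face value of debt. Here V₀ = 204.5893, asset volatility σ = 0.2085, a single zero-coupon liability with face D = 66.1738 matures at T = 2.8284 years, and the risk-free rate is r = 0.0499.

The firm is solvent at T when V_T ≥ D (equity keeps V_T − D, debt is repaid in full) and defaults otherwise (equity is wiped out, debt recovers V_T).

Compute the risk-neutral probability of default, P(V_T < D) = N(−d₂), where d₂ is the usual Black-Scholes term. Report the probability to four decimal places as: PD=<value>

d₁ = [ln(V₀/D) + (r + σ²/2)T] / (σ√T)
   = [ln(204.5893/66.1738) + (0.0499 + 0.5·0.2085²)·2.8284] / (0.2085·√2.8284)
   = [1.128720 + 0.202616] / 0.350652 = 3.796742
d₂ = d₁ − σ√T = 3.796742 − 0.350652 = 3.446090
risk-neutral PD = N(−d₂) = N(-3.446090) = 0.000284

PD=0.0003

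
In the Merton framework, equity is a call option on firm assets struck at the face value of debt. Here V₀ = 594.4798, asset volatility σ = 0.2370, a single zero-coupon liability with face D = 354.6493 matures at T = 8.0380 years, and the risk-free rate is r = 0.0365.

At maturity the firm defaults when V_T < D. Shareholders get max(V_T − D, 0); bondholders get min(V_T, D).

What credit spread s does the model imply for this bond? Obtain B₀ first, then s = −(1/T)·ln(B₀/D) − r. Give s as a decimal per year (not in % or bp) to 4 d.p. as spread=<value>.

spread=0.0069

d₁ = [ln(V₀/D) + (r + σ²/2)T] / (σ√T)
   = [ln(594.4798/354.6493) + (0.0365 + 0.5·0.2370²)·8.0380] / (0.2370·√8.0380)
   = [0.516557 + 0.519130] / 0.671927 = 1.541368
d₂ = d₁ − σ√T = 1.541368 − 0.671927 = 0.869441
N(d₁) = 0.938386,  N(d₂) = 0.807697,  e^(−rT) = 0.745733
E₀ = V₀·N(d₁) − D·e^(−rT)·N(d₂)
   = 594.4798·0.938386 − 354.6493·0.745733·0.807697 = 344.237027
B₀ = V₀ − E₀ = 594.4798 − 344.237027 = 250.242773
spread = −(1/T)·ln(B₀/D) − r = −(1/8.0380)·ln(250.242773/354.6493) − 0.0365 = 0.00688117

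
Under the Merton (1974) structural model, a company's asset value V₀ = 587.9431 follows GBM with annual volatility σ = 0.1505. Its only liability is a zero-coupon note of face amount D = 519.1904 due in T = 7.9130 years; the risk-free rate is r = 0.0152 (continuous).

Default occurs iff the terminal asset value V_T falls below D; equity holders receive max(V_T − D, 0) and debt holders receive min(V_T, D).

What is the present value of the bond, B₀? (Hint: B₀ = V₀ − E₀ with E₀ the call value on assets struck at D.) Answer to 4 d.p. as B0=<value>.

B0=422.3021

d₁ = [ln(V₀/D) + (r + σ²/2)T] / (σ√T)
   = [ln(587.9431/519.1904) + (0.0152 + 0.5·0.1505²)·7.9130] / (0.1505·√7.9130)
   = [0.124359 + 0.209893] / 0.423357 = 0.789529
d₂ = d₁ − σ√T = 0.789529 − 0.423357 = 0.366171
N(d₁) = 0.785099,  N(d₂) = 0.642881,  e^(−rT) = 0.886674
E₀ = V₀·N(d₁) − D·e^(−rT)·N(d₂)
   = 587.9431·0.785099 − 519.1904·0.886674·0.642881 = 165.640999
B₀ = V₀ − E₀ = 587.9431 − 165.640999 = 422.302101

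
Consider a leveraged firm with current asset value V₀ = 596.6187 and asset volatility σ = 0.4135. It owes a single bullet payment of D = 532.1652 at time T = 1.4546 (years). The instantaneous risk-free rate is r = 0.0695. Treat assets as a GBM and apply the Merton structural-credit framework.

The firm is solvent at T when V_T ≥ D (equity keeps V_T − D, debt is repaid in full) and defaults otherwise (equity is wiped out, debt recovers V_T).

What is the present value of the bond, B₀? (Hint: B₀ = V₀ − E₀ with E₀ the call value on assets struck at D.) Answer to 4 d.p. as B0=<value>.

d₁ = [ln(V₀/D) + (r + σ²/2)T] / (σ√T)
   = [ln(596.6187/532.1652) + (0.0695 + 0.5·0.4135²)·1.4546] / (0.4135·√1.4546)
   = [0.114324 + 0.225450] / 0.498709 = 0.681308
d₂ = d₁ − σ√T = 0.681308 − 0.498709 = 0.182599
N(d₁) = 0.752162,  N(d₂) = 0.572443,  e^(−rT) = 0.903847
E₀ = V₀·N(d₁) − D·e^(−rT)·N(d₂)
   = 596.6187·0.752162 − 532.1652·0.903847·0.572443 = 173.410551
B₀ = V₀ − E₀ = 596.6187 − 173.410551 = 423.208149

B0=423.2081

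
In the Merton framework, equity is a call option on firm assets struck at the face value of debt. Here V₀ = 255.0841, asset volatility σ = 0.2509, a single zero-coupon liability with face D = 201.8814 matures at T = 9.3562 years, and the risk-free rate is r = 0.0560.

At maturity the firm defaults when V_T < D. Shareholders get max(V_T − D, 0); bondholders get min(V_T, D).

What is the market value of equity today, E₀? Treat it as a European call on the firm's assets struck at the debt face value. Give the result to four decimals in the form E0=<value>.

E0=146.4500

d₁ = [ln(V₀/D) + (r + σ²/2)T] / (σ√T)
   = [ln(255.0841/201.8814) + (0.0560 + 0.5·0.2509²)·9.3562] / (0.2509·√9.3562)
   = [0.233913 + 0.818437] / 0.767451 = 1.371229
d₂ = d₁ − σ√T = 1.371229 − 0.767451 = 0.603778
N(d₁) = 0.914848,  N(d₂) = 0.727004,  e^(−rT) = 0.592178
E₀ = V₀·N(d₁) − D·e^(−rT)·N(d₂)
   = 255.0841·0.914848 − 201.8814·0.592178·0.727004 = 146.449972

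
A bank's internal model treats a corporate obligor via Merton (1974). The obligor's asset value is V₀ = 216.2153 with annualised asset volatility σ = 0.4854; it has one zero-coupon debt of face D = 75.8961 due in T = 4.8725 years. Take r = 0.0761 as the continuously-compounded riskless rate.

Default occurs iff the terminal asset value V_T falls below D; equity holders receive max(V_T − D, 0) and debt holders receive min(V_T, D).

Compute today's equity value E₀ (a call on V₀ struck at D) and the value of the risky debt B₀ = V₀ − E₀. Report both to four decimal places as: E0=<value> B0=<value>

E0=168.3068 B0=47.9085

d₁ = [ln(V₀/D) + (r + σ²/2)T] / (σ√T)
   = [ln(216.2153/75.8961) + (0.0761 + 0.5·0.4854²)·4.8725] / (0.4854·√4.8725)
   = [1.046909 + 0.944810] / 1.071459 = 1.858885
d₂ = d₁ − σ√T = 1.858885 − 1.071459 = 0.787425
N(d₁) = 0.968478,  N(d₂) = 0.784483,  e^(−rT) = 0.690184
E₀ = V₀·N(d₁) − D·e^(−rT)·N(d₂)
   = 216.2153·0.968478 − 75.8961·0.690184·0.784483 = 168.306793
B₀ = V₀ − E₀ = 216.2153 − 168.306793 = 47.908507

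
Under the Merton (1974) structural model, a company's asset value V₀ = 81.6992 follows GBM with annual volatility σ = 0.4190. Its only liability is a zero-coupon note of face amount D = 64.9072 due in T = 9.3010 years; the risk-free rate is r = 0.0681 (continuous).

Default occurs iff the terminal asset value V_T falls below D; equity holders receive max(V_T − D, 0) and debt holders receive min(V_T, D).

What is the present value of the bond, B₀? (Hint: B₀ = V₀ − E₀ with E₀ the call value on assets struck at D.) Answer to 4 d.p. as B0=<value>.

d₁ = [ln(V₀/D) + (r + σ²/2)T] / (σ√T)
   = [ln(81.6992/64.9072) + (0.0681 + 0.5·0.4190²)·9.3010] / (0.4190·√9.3010)
   = [0.230086 + 1.449845] / 1.277847 = 1.314657
d₂ = d₁ − σ√T = 1.314657 − 1.277847 = 0.036810
N(d₁) = 0.905687,  N(d₂) = 0.514682,  e^(−rT) = 0.530785
E₀ = V₀·N(d₁) − D·e^(−rT)·N(d₂)
   = 81.6992·0.905687 − 64.9072·0.530785·0.514682 = 56.262237
B₀ = V₀ − E₀ = 81.6992 − 56.262237 = 25.436963

B0=25.4370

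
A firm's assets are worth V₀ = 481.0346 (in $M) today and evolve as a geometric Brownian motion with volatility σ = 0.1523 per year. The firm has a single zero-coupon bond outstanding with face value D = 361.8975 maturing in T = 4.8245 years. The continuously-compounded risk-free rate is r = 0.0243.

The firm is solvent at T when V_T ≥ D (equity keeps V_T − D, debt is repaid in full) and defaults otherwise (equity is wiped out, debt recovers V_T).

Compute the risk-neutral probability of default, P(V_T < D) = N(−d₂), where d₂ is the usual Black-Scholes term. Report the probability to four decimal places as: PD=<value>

PD=0.1506

d₁ = [ln(V₀/D) + (r + σ²/2)T] / (σ√T)
   = [ln(481.0346/361.8975) + (0.0243 + 0.5·0.1523²)·4.8245] / (0.1523·√4.8245)
   = [0.284578 + 0.173188] / 0.334523 = 1.368415
d₂ = d₁ − σ√T = 1.368415 − 0.334523 = 1.033892
risk-neutral PD = N(−d₂) = N(-1.033892) = 0.150593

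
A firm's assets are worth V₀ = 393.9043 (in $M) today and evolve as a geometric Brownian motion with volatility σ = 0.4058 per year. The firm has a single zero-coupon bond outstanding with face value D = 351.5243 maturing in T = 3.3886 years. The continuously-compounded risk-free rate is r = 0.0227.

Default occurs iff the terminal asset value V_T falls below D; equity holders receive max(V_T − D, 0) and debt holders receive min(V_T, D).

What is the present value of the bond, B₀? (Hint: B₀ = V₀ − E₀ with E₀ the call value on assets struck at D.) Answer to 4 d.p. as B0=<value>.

B0=251.7179

d₁ = [ln(V₀/D) + (r + σ²/2)T] / (σ√T)
   = [ln(393.9043/351.5243) + (0.0227 + 0.5·0.4058²)·3.3886] / (0.4058·√3.3886)
   = [0.113829 + 0.355928] / 0.747003 = 0.628856
d₂ = d₁ − σ√T = 0.628856 − 0.747003 = -0.118147
N(d₁) = 0.735278,  N(d₂) = 0.452976,  e^(−rT) = 0.925963
E₀ = V₀·N(d₁) − D·e^(−rT)·N(d₂)
   = 393.9043·0.735278 − 351.5243·0.925963·0.452976 = 142.186422
B₀ = V₀ − E₀ = 393.9043 − 142.186422 = 251.717878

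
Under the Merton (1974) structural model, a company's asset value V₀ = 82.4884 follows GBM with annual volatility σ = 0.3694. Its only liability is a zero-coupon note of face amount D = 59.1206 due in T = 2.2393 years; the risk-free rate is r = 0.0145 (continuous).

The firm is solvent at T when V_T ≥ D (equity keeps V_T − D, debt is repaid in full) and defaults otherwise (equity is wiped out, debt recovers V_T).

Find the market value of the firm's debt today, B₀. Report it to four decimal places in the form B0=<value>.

B0=51.5616

d₁ = [ln(V₀/D) + (r + σ²/2)T] / (σ√T)
   = [ln(82.4884/59.1206) + (0.0145 + 0.5·0.3694²)·2.2393] / (0.3694·√2.2393)
   = [0.333078 + 0.185253] / 0.552781 = 0.937680
d₂ = d₁ − σ√T = 0.937680 − 0.552781 = 0.384899
N(d₁) = 0.825795,  N(d₂) = 0.649844,  e^(−rT) = 0.968052
E₀ = V₀·N(d₁) − D·e^(−rT)·N(d₂)
   = 82.4884·0.825795 − 59.1206·0.968052·0.649844 = 30.926822
B₀ = V₀ − E₀ = 82.4884 − 30.926822 = 51.561578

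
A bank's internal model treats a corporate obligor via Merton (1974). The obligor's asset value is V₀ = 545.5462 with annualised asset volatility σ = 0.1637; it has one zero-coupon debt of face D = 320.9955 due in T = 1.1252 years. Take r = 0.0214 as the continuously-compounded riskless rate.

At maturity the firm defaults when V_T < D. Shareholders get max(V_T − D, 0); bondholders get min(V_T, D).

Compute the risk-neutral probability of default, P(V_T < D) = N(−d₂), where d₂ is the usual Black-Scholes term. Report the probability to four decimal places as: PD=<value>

d₁ = [ln(V₀/D) + (r + σ²/2)T] / (σ√T)
   = [ln(545.5462/320.9955) + (0.0214 + 0.5·0.1637²)·1.1252] / (0.1637·√1.1252)
   = [0.530360 + 0.039156] / 0.173646 = 3.279763
d₂ = d₁ − σ√T = 3.279763 − 0.173646 = 3.106117
risk-neutral PD = N(−d₂) = N(-3.106117) = 0.000948

PD=0.0009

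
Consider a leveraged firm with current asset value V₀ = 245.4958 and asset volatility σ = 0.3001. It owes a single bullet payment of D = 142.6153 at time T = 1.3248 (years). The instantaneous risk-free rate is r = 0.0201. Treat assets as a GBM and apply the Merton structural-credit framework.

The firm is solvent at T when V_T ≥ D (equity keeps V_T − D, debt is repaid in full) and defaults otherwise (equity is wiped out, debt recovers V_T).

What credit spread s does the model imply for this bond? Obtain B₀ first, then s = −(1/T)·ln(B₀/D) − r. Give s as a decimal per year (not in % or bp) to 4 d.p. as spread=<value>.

d₁ = [ln(V₀/D) + (r + σ²/2)T] / (σ√T)
   = [ln(245.4958/142.6153) + (0.0201 + 0.5·0.3001²)·1.3248] / (0.3001·√1.3248)
   = [0.543129 + 0.086284] / 0.345415 = 1.822195
d₂ = d₁ − σ√T = 1.822195 − 0.345415 = 1.476780
N(d₁) = 0.965787,  N(d₂) = 0.930133,  e^(−rT) = 0.973723
E₀ = V₀·N(d₁) − D·e^(−rT)·N(d₂)
   = 245.4958·0.965787 − 142.6153·0.973723·0.930133 = 107.931256
B₀ = V₀ − E₀ = 245.4958 − 107.931256 = 137.564544
spread = −(1/T)·ln(B₀/D) − r = −(1/1.3248)·ln(137.564544/142.6153) − 0.0201 = 0.00711737

spread=0.0071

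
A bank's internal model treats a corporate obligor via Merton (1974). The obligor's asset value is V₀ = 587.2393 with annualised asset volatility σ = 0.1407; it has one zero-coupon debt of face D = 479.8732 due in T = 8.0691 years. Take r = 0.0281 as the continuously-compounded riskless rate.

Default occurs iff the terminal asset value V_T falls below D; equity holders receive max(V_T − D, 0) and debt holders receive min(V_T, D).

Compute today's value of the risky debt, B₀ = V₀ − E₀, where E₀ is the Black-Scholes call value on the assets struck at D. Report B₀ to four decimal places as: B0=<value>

B0=368.9756

d₁ = [ln(V₀/D) + (r + σ²/2)T] / (σ√T)
   = [ln(587.2393/479.8732) + (0.0281 + 0.5·0.1407²)·8.0691] / (0.1407·√8.0691)
   = [0.201911 + 0.306612] / 0.399675 = 1.272340
d₂ = d₁ − σ√T = 1.272340 − 0.399675 = 0.872665
N(d₁) = 0.898374,  N(d₂) = 0.808577,  e^(−rT) = 0.797127
E₀ = V₀·N(d₁) − D·e^(−rT)·N(d₂)
   = 587.2393·0.898374 − 479.8732·0.797127·0.808577 = 218.263686
B₀ = V₀ − E₀ = 587.2393 − 218.263686 = 368.975614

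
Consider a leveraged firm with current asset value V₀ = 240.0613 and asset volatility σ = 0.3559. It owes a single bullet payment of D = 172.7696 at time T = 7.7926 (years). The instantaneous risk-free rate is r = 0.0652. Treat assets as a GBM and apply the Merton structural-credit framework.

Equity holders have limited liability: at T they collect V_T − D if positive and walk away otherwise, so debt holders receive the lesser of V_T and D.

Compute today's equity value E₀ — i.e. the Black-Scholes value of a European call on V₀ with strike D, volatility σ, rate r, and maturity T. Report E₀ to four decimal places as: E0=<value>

E0=152.3664

d₁ = [ln(V₀/D) + (r + σ²/2)T] / (σ√T)
   = [ln(240.0613/172.7696) + (0.0652 + 0.5·0.3559²)·7.7926] / (0.3559·√7.7926)
   = [0.328935 + 1.001602] / 0.993503 = 1.339238
d₂ = d₁ − σ√T = 1.339238 − 0.993503 = 0.345735
N(d₁) = 0.909753,  N(d₂) = 0.635229,  e^(−rT) = 0.601651
E₀ = V₀·N(d₁) − D·e^(−rT)·N(d₂)
   = 240.0613·0.909753 − 172.7696·0.601651·0.635229 = 152.366412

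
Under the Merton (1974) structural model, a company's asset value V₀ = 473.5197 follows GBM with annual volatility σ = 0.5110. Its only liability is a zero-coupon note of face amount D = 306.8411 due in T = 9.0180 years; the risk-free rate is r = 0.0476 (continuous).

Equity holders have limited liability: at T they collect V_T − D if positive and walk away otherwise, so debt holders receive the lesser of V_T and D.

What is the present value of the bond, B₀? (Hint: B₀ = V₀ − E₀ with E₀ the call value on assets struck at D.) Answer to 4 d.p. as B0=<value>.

d₁ = [ln(V₀/D) + (r + σ²/2)T] / (σ√T)
   = [ln(473.5197/306.8411) + (0.0476 + 0.5·0.5110²)·9.0180] / (0.5110·√9.0180)
   = [0.433863 + 1.606651] / 1.534532 = 1.329731
d₂ = d₁ − σ√T = 1.329731 − 1.534532 = -0.204801
N(d₁) = 0.908197,  N(d₂) = 0.418864,  e^(−rT) = 0.650993
E₀ = V₀·N(d₁) − D·e^(−rT)·N(d₂)
   = 473.5197·0.908197 − 306.8411·0.650993·0.418864 = 346.380372
B₀ = V₀ − E₀ = 473.5197 − 346.380372 = 127.139328

B0=127.1393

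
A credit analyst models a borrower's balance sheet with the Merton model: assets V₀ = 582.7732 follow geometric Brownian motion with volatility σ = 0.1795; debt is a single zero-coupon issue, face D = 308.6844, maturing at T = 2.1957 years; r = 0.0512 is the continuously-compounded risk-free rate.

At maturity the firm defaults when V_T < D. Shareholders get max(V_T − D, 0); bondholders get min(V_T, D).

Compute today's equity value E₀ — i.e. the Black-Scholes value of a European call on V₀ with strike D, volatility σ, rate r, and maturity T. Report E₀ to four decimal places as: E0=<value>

d₁ = [ln(V₀/D) + (r + σ²/2)T] / (σ√T)
   = [ln(582.7732/308.6844) + (0.0512 + 0.5·0.1795²)·2.1957] / (0.1795·√2.1957)
   = [0.635479 + 0.147793] / 0.265981 = 2.944838
d₂ = d₁ − σ√T = 2.944838 − 0.265981 = 2.678857
N(d₁) = 0.998384,  N(d₂) = 0.996306,  e^(−rT) = 0.893669
E₀ = V₀·N(d₁) − D·e^(−rT)·N(d₂)
   = 582.7732·0.998384 − 308.6844·0.893669·0.996306 = 306.988937

E0=306.9889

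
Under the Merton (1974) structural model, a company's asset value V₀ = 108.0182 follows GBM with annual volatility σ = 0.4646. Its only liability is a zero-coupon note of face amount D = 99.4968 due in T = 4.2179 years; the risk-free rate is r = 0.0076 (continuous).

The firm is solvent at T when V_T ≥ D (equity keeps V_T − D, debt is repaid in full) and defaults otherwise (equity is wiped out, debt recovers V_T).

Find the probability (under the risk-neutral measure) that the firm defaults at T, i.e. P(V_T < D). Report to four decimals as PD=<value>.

d₁ = [ln(V₀/D) + (r + σ²/2)T] / (σ√T)
   = [ln(108.0182/99.4968) + (0.0076 + 0.5·0.4646²)·4.2179] / (0.4646·√4.2179)
   = [0.082174 + 0.487280] / 0.954173 = 0.596803
d₂ = d₁ − σ√T = 0.596803 − 0.954173 = -0.357370
risk-neutral PD = N(−d₂) = N(0.357370) = 0.639593

PD=0.6396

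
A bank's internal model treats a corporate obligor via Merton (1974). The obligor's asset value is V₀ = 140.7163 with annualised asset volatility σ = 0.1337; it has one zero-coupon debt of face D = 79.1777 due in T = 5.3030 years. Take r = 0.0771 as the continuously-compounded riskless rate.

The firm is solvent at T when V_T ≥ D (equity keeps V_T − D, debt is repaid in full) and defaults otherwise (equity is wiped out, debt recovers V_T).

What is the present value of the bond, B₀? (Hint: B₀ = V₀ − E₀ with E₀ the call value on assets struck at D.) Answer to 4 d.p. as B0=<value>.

B0=52.6012

d₁ = [ln(V₀/D) + (r + σ²/2)T] / (σ√T)
   = [ln(140.7163/79.1777) + (0.0771 + 0.5·0.1337²)·5.3030] / (0.1337·√5.3030)
   = [0.575051 + 0.456259] / 0.307888 = 3.349631
d₂ = d₁ − σ√T = 3.349631 − 0.307888 = 3.041743
N(d₁) = 0.999595,  N(d₂) = 0.998824,  e^(−rT) = 0.664406
E₀ = V₀·N(d₁) − D·e^(−rT)·N(d₂)
   = 140.7163·0.999595 − 79.1777·0.664406·0.998824 = 88.115066
B₀ = V₀ − E₀ = 140.7163 − 88.115066 = 52.601234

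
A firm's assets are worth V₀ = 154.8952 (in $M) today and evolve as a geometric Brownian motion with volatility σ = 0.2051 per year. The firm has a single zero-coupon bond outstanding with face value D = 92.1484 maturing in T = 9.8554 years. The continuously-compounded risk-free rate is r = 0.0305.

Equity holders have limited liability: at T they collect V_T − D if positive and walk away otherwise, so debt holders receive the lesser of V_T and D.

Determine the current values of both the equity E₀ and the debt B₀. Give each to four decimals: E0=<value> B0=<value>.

d₁ = [ln(V₀/D) + (r + σ²/2)T] / (σ√T)
   = [ln(154.8952/92.1484) + (0.0305 + 0.5·0.2051²)·9.8554] / (0.2051·√9.8554)
   = [0.519348 + 0.507878] / 0.643877 = 1.595378
d₂ = d₁ − σ√T = 1.595378 − 0.643877 = 0.951501
N(d₁) = 0.944686,  N(d₂) = 0.829325,  e^(−rT) = 0.740381
E₀ = V₀·N(d₁) − D·e^(−rT)·N(d₂)
   = 154.8952·0.944686 − 92.1484·0.740381·0.829325 = 89.746675
B₀ = V₀ − E₀ = 154.8952 − 89.746675 = 65.148525

E0=89.7467 B0=65.1485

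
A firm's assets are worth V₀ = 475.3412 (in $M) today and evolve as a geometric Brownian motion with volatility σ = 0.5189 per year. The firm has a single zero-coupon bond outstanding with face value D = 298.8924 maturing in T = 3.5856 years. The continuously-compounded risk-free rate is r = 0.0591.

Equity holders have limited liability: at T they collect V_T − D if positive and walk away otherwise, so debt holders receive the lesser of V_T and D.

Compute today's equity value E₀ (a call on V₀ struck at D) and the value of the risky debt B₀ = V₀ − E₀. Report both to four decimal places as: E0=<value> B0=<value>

E0=278.9450 B0=196.3962

d₁ = [ln(V₀/D) + (r + σ²/2)T] / (σ√T)
   = [ln(475.3412/298.8924) + (0.0591 + 0.5·0.5189²)·3.5856] / (0.5189·√3.5856)
   = [0.463949 + 0.694633] / 0.982572 = 1.179132
d₂ = d₁ − σ√T = 1.179132 − 0.982572 = 0.196559
N(d₁) = 0.880827,  N(d₂) = 0.577914,  e^(−rT) = 0.809038
E₀ = V₀·N(d₁) − D·e^(−rT)·N(d₂)
   = 475.3412·0.880827 − 298.8924·0.809038·0.577914 = 278.944970
B₀ = V₀ − E₀ = 475.3412 − 278.944970 = 196.396230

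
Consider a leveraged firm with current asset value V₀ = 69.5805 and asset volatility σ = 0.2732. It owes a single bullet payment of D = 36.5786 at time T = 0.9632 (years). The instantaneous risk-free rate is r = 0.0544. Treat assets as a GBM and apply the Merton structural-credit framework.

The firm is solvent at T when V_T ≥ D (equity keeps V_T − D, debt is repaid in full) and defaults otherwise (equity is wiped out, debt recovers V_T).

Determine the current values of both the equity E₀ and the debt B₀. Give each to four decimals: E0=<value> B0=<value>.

E0=34.8887 B0=34.6918

d₁ = [ln(V₀/D) + (r + σ²/2)T] / (σ√T)
   = [ln(69.5805/36.5786) + (0.0544 + 0.5·0.2732²)·0.9632] / (0.2732·√0.9632)
   = [0.643021 + 0.088344] / 0.268126 = 2.727691
d₂ = d₁ − σ√T = 2.727691 − 0.268126 = 2.459565
N(d₁) = 0.996811,  N(d₂) = 0.993045,  e^(−rT) = 0.948951
E₀ = V₀·N(d₁) − D·e^(−rT)·N(d₂)
   = 69.5805·0.996811 − 36.5786·0.948951·0.993045 = 34.888737
B₀ = V₀ − E₀ = 69.5805 − 34.888737 = 34.691763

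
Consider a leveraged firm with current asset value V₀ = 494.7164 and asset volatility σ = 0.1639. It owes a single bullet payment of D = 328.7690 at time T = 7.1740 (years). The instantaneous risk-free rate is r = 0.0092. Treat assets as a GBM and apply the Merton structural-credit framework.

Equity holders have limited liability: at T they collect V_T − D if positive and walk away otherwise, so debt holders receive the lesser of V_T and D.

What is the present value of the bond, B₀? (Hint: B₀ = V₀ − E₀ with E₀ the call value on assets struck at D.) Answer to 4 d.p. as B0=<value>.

B0=295.7618

d₁ = [ln(V₀/D) + (r + σ²/2)T] / (σ√T)
   = [ln(494.7164/328.7690) + (0.0092 + 0.5·0.1639²)·7.1740] / (0.1639·√7.1740)
   = [0.408629 + 0.162359] / 0.438995 = 1.300672
d₂ = d₁ − σ√T = 1.300672 − 0.438995 = 0.861677
N(d₁) = 0.903315,  N(d₂) = 0.805567,  e^(−rT) = 0.936130
E₀ = V₀·N(d₁) − D·e^(−rT)·N(d₂)
   = 494.7164·0.903315 − 328.7690·0.936130·0.805567 = 198.954647
B₀ = V₀ − E₀ = 494.7164 − 198.954647 = 295.761753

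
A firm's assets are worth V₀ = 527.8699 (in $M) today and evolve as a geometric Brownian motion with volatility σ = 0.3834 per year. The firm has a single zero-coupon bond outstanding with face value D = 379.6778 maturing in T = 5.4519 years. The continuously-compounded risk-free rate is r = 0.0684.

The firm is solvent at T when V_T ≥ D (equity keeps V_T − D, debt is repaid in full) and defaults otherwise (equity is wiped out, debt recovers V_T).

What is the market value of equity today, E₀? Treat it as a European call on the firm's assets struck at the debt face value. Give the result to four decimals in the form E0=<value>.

d₁ = [ln(V₀/D) + (r + σ²/2)T] / (σ√T)
   = [ln(527.8699/379.6778) + (0.0684 + 0.5·0.3834²)·5.4519] / (0.3834·√5.4519)
   = [0.329527 + 0.773613] / 0.895212 = 1.232266
d₂ = d₁ − σ√T = 1.232266 − 0.895212 = 0.337053
N(d₁) = 0.891075,  N(d₂) = 0.631962,  e^(−rT) = 0.688727
E₀ = V₀·N(d₁) − D·e^(−rT)·N(d₂)
   = 527.8699·0.891075 − 379.6778·0.688727·0.631962 = 305.117245

E0=305.1172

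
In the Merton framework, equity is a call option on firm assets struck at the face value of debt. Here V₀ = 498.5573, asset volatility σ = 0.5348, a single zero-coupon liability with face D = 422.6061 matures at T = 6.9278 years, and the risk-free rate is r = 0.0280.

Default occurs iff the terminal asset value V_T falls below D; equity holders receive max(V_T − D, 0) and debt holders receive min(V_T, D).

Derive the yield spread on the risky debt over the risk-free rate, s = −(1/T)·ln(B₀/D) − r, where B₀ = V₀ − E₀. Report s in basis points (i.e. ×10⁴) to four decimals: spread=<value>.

spread=814.9831

d₁ = [ln(V₀/D) + (r + σ²/2)T] / (σ√T)
   = [ln(498.5573/422.6061) + (0.0280 + 0.5·0.5348²)·6.9278] / (0.5348·√6.9278)
   = [0.165278 + 1.184692] / 1.407632 = 0.959036
d₂ = d₁ − σ√T = 0.959036 − 1.407632 = -0.448595
N(d₁) = 0.831230,  N(d₂) = 0.326862,  e^(−rT) = 0.823676
E₀ = V₀·N(d₁) − D·e^(−rT)·N(d₂)
   = 498.5573·0.831230 − 422.6061·0.823676·0.326862 = 300.638245
B₀ = V₀ − E₀ = 498.5573 − 300.638245 = 197.919055
spread = −(1/T)·ln(B₀/D) − r = −(1/6.9278)·ln(197.919055/422.6061) − 0.0280 = 0.08149831
in basis points: 0.08149831 × 10⁴ = 814.9831 bp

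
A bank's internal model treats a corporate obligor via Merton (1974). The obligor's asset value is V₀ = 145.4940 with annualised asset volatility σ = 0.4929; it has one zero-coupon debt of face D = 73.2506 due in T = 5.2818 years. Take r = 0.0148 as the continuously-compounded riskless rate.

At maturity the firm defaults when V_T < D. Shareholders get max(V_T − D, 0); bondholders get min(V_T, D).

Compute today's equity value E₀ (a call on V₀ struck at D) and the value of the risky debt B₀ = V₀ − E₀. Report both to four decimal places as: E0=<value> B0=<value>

E0=93.0921 B0=52.4019

d₁ = [ln(V₀/D) + (r + σ²/2)T] / (σ√T)
   = [ln(145.4940/73.2506) + (0.0148 + 0.5·0.4929²)·5.2818] / (0.4929·√5.2818)
   = [0.686248 + 0.719778] / 1.132791 = 1.241206
d₂ = d₁ − σ√T = 1.241206 − 1.132791 = 0.108415
N(d₁) = 0.892735,  N(d₂) = 0.543167,  e^(−rT) = 0.924807
E₀ = V₀·N(d₁) − D·e^(−rT)·N(d₂)
   = 145.4940·0.892735 − 73.2506·0.924807·0.543167 = 93.092062
B₀ = V₀ − E₀ = 145.4940 − 93.092062 = 52.401938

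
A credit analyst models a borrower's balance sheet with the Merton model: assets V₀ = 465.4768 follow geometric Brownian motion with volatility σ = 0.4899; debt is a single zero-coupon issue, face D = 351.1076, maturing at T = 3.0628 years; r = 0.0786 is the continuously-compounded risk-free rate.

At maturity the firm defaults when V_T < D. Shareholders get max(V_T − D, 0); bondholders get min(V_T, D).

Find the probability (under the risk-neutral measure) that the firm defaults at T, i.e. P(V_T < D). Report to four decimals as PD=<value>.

d₁ = [ln(V₀/D) + (r + σ²/2)T] / (σ√T)
   = [ln(465.4768/351.1076) + (0.0786 + 0.5·0.4899²)·3.0628] / (0.4899·√3.0628)
   = [0.281970 + 0.608275] / 0.857367 = 1.038347
d₂ = d₁ − σ√T = 1.038347 − 0.857367 = 0.180980
risk-neutral PD = N(−d₂) = N(-0.180980) = 0.428192

PD=0.4282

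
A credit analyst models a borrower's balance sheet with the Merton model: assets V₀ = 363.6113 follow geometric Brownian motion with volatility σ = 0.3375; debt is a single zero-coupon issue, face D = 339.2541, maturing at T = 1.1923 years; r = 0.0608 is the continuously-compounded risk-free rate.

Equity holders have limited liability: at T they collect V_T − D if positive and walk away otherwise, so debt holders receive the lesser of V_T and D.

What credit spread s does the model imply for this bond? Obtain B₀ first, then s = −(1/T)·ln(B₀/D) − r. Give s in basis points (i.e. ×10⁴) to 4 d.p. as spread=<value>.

spread=814.0490

d₁ = [ln(V₀/D) + (r + σ²/2)T] / (σ√T)
   = [ln(363.6113/339.2541) + (0.0608 + 0.5·0.3375²)·1.1923] / (0.3375·√1.1923)
   = [0.069336 + 0.140397] / 0.368525 = 0.569116
d₂ = d₁ − σ√T = 0.569116 − 0.368525 = 0.200591
N(d₁) = 0.715361,  N(d₂) = 0.579491,  e^(−rT) = 0.930073
E₀ = V₀·N(d₁) − D·e^(−rT)·N(d₂)
   = 363.6113·0.715361 − 339.2541·0.930073·0.579491 = 77.265982
B₀ = V₀ − E₀ = 363.6113 − 77.265982 = 286.345318
spread = −(1/T)·ln(B₀/D) − r = −(1/1.1923)·ln(286.345318/339.2541) − 0.0608 = 0.08140490
in basis points: 0.08140490 × 10⁴ = 814.0490 bp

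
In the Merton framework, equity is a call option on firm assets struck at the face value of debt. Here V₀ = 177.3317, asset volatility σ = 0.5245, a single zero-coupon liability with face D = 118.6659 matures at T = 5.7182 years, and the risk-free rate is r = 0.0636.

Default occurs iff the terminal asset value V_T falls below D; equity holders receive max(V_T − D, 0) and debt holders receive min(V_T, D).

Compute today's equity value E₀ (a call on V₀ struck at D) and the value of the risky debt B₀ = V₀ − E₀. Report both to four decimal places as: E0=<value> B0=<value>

E0=117.4957 B0=59.8360

d₁ = [ln(V₀/D) + (r + σ²/2)T] / (σ√T)
   = [ln(177.3317/118.6659) + (0.0636 + 0.5·0.5245²)·5.7182] / (0.5245·√5.7182)
   = [0.401710 + 1.150217] / 1.254224 = 1.237360
d₂ = d₁ − σ√T = 1.237360 − 1.254224 = -0.016864
N(d₁) = 0.892023,  N(d₂) = 0.493272,  e^(−rT) = 0.695115
E₀ = V₀·N(d₁) − D·e^(−rT)·N(d₂)
   = 177.3317·0.892023 − 118.6659·0.695115·0.493272 = 117.495689
B₀ = V₀ − E₀ = 177.3317 − 117.495689 = 59.836011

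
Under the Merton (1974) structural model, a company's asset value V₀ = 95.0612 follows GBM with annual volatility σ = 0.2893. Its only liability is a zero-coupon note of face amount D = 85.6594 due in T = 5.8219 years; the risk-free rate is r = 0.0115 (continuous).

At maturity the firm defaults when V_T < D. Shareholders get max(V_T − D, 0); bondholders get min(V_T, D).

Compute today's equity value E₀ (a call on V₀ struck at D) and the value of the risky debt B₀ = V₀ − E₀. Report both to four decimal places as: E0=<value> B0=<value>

E0=32.0631 B0=62.9981

d₁ = [ln(V₀/D) + (r + σ²/2)T] / (σ√T)
   = [ln(95.0612/85.6594) + (0.0115 + 0.5·0.2893²)·5.8219] / (0.2893·√5.8219)
   = [0.104142 + 0.310582] / 0.698041 = 0.594126
d₂ = d₁ − σ√T = 0.594126 − 0.698041 = -0.103915
N(d₁) = 0.723786,  N(d₂) = 0.458619,  e^(−rT) = 0.935240
E₀ = V₀·N(d₁) − D·e^(−rT)·N(d₂)
   = 95.0612·0.723786 − 85.6594·0.935240·0.458619 = 32.063076
B₀ = V₀ − E₀ = 95.0612 − 32.063076 = 62.998124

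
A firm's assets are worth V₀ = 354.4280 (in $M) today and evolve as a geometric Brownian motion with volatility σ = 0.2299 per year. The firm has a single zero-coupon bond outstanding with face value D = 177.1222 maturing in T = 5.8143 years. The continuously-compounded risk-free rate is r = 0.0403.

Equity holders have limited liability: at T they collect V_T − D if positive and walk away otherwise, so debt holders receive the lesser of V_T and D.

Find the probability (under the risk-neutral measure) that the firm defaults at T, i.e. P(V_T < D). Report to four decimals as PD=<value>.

d₁ = [ln(V₀/D) + (r + σ²/2)T] / (σ√T)
   = [ln(354.4280/177.1222) + (0.0403 + 0.5·0.2299²)·5.8143] / (0.2299·√5.8143)
   = [0.693665 + 0.387971] / 0.554355 = 1.951163
d₂ = d₁ − σ√T = 1.951163 − 0.554355 = 1.396808
risk-neutral PD = N(−d₂) = N(-1.396808) = 0.081236

PD=0.0812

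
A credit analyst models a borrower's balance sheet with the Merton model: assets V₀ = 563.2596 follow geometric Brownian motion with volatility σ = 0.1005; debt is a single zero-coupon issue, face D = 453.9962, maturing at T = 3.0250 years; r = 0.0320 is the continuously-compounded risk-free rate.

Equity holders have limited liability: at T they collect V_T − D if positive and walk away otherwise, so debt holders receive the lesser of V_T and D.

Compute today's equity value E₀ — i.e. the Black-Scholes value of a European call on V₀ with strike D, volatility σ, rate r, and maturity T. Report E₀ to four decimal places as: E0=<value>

E0=152.3871

d₁ = [ln(V₀/D) + (r + σ²/2)T] / (σ√T)
   = [ln(563.2596/453.9962) + (0.0320 + 0.5·0.1005²)·3.0250] / (0.1005·√3.0250)
   = [0.215652 + 0.112077] / 0.174795 = 1.874931
d₂ = d₁ − σ√T = 1.874931 − 0.174795 = 1.700136
N(d₁) = 0.969599,  N(d₂) = 0.955447,  e^(−rT) = 0.907738
E₀ = V₀·N(d₁) − D·e^(−rT)·N(d₂)
   = 563.2596·0.969599 − 453.9962·0.907738·0.955447 = 152.387063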